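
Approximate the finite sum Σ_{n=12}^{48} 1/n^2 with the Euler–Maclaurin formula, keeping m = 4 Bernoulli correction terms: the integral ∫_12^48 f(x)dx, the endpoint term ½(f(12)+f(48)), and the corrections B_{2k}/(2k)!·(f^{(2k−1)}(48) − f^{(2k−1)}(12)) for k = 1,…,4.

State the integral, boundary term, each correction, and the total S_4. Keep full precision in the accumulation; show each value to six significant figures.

S_4 ≈ 0.0662840

∫_12^48 1/x^2 dx evaluates to 0.0625000.
½[f(12) + f(48)] = ½[0.00694444 + 0.000434028] = 0.00368924.
Integral + boundary = 0.0661892.
Correction k=1: B_{2}/2! · (f^{(1)}(48) − f^{(1)}(12)) = 1/12 · (-1.80845e-05 − (-0.00115741)) = 9.49436e-05.
Running total after k=1: 0.0662842.
Correction k=2: B_{4}/4! · (f^{(3)}(48) − f^{(3)}(12)) = −1/720 · (-9.41901e-08 − (-9.64506e-05)) = -1.33828e-07.
Running total after k=2: 0.0662840.
Correction k=3: B_{6}/6! · (f^{(5)}(48) − f^{(5)}(12)) = 1/30240 · (-1.22643e-09 − (-2.00939e-05)) = 6.64440e-10.
Running total after k=3: 0.0662840.
Correction k=4: B_{8}/8! · (f^{(7)}(48) − f^{(7)}(12)) = −1/1209600 · (-2.98091e-11 − (-7.81429e-06)) = -6.46020e-12.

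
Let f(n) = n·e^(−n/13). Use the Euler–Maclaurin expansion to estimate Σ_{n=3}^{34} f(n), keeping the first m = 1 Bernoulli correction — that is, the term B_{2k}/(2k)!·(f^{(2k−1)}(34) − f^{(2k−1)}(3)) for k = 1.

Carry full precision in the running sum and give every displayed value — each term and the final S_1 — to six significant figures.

S_1 ≈ 122.821

∫_3^34 x·e^(−x/13) dx evaluates to 120.448.
Boundary: ½(f(3) + f(34)) = ½(2.38177 + 2.48675) = 2.43426.
Integral + boundary = 122.882.
Correction k=1: B_{2}/2! · (f^{(1)}(34) − f^{(1)}(3)) = 1/12 · (-0.118149 − 0.610710) = -0.0607382.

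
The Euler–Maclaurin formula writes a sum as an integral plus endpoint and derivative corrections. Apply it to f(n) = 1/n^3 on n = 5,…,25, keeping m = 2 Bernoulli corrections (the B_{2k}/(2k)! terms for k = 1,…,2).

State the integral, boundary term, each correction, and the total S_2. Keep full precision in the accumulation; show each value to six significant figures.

S_2 ≈ 0.0236260

The integral term ∫_5^25 1/x^3 dx = 0.0192000.
½[f(5) + f(25)] = ½[0.00800000 + 6.40000e-05] = 0.00403200.
So far: 0.0232320.
k=1: B_{2}/(2)! × [f^{(1)}(25) − f^{(1)}(5)] = 1/12 × (-7.68000e-06 − (-0.00480000)) = 0.000399360.
After k=1: 0.0236314.
k=2: B_{4}/(4)! × [f^{(3)}(25) − f^{(3)}(5)] = −1/720 × (-2.45760e-07 − (-0.00384000)) = -5.33299e-06.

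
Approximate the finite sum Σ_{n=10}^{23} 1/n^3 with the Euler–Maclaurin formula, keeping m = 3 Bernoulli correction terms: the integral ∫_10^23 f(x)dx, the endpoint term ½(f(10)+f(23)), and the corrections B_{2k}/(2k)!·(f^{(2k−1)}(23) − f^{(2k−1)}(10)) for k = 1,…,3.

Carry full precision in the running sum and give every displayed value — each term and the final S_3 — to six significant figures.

Integral: ∫_10^23 1/x^3 dx = 0.00405482.
Boundary: ½(f(10) + f(23)) = ½(0.00100000 + 8.21895e-05) = 0.000541095.
Running total after boundary: 0.00459592.
k=1: B_{2}/(2)! × [f^{(1)}(23) − f^{(1)}(10)] = 1/12 × (-1.07204e-05 − (-0.000300000)) = 2.41066e-05.
Partial sum through k=1: 0.00462002.
k=2: B_{4}/(4)! × [f^{(3)}(23) − f^{(3)}(10)] = −1/720 × (-4.05307e-07 − (-6.00000e-05)) = -8.27704e-08.
Partial sum through k=2: 0.00461994.
k=3: B_{6}/(6)! × [f^{(5)}(23) − f^{(5)}(10)] = 1/30240 × (-3.21794e-08 − (-2.52000e-05)) = 8.32269e-10.

S_3 ≈ 0.00461994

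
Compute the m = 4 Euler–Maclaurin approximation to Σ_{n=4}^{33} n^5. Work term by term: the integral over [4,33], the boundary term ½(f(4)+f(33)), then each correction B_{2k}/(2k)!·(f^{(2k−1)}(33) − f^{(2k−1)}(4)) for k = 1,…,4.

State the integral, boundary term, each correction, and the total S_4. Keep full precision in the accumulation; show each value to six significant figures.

∫_4^33 x^5 dx evaluates to 2.15244e+08.
Endpoint term: (f(4) + f(33))/2 = (1024.00 + 3.91354e+07)/2 = 1.95682e+07.
Integral + boundary = 2.34812e+08.
k=1: B_{2}/(2)! × [f^{(1)}(33) − f^{(1)}(4)] = 1/12 × (5.92960e+06 − 1280.00) = 494027.
Partial sum through k=1: 2.35306e+08.
k=2: B_{4}/(4)! × [f^{(3)}(33) − f^{(3)}(4)] = −1/720 × (65340.0 − 960.000) = -89.4167.
Partial sum through k=2: 2.35306e+08.
k=3: B_{6}/(6)! × [f^{(5)}(33) − f^{(5)}(4)] = 1/30240 × (120.000 − 120.000) = 0.00000.
Partial sum through k=3: 2.35306e+08.
k=4: B_{8}/(8)! × [f^{(7)}(33) − f^{(7)}(4)] = −1/1209600 × (0.00000 − 0.00000) = 0.00000.

S_4 ≈ 2.35306e+08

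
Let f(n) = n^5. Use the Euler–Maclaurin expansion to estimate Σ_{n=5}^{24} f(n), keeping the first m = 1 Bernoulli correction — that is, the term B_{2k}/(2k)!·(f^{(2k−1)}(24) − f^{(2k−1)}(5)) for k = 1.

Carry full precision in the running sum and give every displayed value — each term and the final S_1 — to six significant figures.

The integral term ∫_5^24 x^5 dx = 3.18479e+07.
½[f(5) + f(24)] = ½[3125.00 + 7.96262e+06] = 3.98287e+06.
Running total after boundary: 3.58308e+07.
k=1: B_{2}/(2)! × [f^{(1)}(24) − f^{(1)}(5)] = 1/12 × (1.65888e+06 − 3125.00) = 137980.

S_1 ≈ 3.59687e+07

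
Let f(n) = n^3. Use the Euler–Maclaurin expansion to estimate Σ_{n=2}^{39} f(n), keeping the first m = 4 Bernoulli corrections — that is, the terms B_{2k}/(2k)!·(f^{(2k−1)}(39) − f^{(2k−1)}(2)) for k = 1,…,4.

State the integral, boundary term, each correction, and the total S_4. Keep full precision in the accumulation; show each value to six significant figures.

S_4 ≈ 608399

The integral term ∫_2^39 x^3 dx = 578356.
½[f(2) + f(39)] = ½[8.00000 + 59319.0] = 29663.5.
So far: 608020.
Order-1 term: 1/12 · (4563.00 − 12.0000) = 379.250.
Running total after k=1: 608399.
Order-2 term: −1/720 · (6.00000 − 6.00000) = 0.00000.
Running total after k=2: 608399.
Order-3 term: 1/30240 · (0.00000 − 0.00000) = 0.00000.
Running total after k=3: 608399.
Order-4 term: −1/1209600 · (0.00000 − 0.00000) = 0.00000.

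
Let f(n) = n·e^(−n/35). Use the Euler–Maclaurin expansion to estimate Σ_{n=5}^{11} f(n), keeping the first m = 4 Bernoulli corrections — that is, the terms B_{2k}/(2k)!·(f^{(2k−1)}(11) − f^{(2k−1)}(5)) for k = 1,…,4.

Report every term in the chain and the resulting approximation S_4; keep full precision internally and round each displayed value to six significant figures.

S_4 ≈ 43.9931

Integral: ∫_5^11 x·e^(−x/35) dx = 37.8294.
Endpoint term: (f(5) + f(11))/2 = (4.33439 + 8.03341)/2 = 6.18390.
So far: 44.0133.
Order-1 term: 1/12 · (0.500784 − 0.743038) = -0.0201878.
After k=1: 43.9931.
Order-2 term: −1/720 · (0.00160115 − 0.00202187) = 5.84341e-07.
After k=2: 43.9931.
Order-3 term: 1/30240 · (2.28040e-06 − 2.80586e-06) = -1.73765e-11.
After k=3: 43.9931.
Order-4 term: −1/1209600 · (2.65612e-09 − 3.23365e-09) = 4.77458e-16.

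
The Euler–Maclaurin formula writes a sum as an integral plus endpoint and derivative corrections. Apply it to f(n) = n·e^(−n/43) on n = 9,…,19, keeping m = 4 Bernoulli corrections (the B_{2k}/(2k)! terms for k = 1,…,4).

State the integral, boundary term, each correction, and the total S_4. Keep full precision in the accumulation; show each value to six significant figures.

Integral: ∫_9^19 x·e^(−x/43) dx = 99.9217.
½[f(9) + f(19)] = ½[7.30035 + 12.2139] = 9.75715.
Integral + boundary = 109.679.
Order-1 term: 1/12 · (0.358794 − 0.641374) = -0.0235484.
After k=1: 109.655.
Order-2 term: −1/720 · (0.000889385 − 0.00122427) = 4.65118e-07.
After k=2: 109.655.
Order-3 term: 1/30240 · (8.57070e-07 − 1.13665e-06) = -9.24532e-12.
After k=3: 109.655.
Order-4 term: −1/1209600 · (6.66918e-10 − 8.71374e-10) = 1.69028e-16.

S_4 ≈ 109.655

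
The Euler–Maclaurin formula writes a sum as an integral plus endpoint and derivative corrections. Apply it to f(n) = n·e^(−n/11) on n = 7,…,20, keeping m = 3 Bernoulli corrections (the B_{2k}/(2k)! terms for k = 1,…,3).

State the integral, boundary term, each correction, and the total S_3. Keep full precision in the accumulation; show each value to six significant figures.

S_3 ≈ 52.8813

The integral term ∫_7^20 x·e^(−x/11) dx = 49.4329.
Boundary: ½(f(7) + f(20)) = ½(3.70449 + 3.24641) = 3.47545.
So far: 52.9084.
k=1: B_{2}/(2)! × [f^{(1)}(20) − f^{(1)}(7)] = 1/12 × (-0.132808 − 0.192441) = -0.0271041.
Partial sum through k=1: 52.8813.
k=2: B_{4}/(4)! × [f^{(3)}(20) − f^{(3)}(7)] = −1/720 × (0.00158540 − 0.0103378) = 1.21560e-05.
Partial sum through k=2: 52.8813.
k=3: B_{6}/(6)! × [f^{(5)}(20) − f^{(5)}(7)] = 1/30240 × (3.52759e-05 − 0.000157728) = -4.04934e-09.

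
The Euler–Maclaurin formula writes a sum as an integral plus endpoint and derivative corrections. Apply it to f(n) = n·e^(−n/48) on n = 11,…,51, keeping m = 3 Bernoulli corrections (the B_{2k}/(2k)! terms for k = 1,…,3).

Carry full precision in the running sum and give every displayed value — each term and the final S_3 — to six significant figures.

S_3 ≈ 622.881

The integral term ∫_11^51 x·e^(−x/48) dx = 609.748.
½[f(11) + f(51)] = ½[8.74716 + 17.6251] = 13.1861.
Running total after boundary: 622.934.
Correction k=1: B_{2}/2! · (f^{(1)}(51) − f^{(1)}(11)) = 1/12 · (-0.0215994 − 0.612964) = -0.0528802.
Partial sum through k=1: 622.881.
Correction k=2: B_{4}/4! · (f^{(3)}(51) − f^{(3)}(11)) = −1/720 · (0.000290617 − 0.000956318) = 9.24584e-07.
Partial sum through k=2: 622.881.
Correction k=3: B_{6}/6! · (f^{(5)}(51) − f^{(5)}(11)) = 1/30240 · (2.56341e-07 − 7.14667e-07) = -1.51563e-11.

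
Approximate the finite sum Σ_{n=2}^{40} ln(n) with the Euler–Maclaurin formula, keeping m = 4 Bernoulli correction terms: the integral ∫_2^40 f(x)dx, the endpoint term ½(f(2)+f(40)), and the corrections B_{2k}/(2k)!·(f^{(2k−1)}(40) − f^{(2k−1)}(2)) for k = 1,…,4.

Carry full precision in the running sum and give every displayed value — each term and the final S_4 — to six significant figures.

S_4 ≈ 110.321

Integral: ∫_2^40 ln(x) dx = 108.169.
½[f(2) + f(40)] = ½[0.693147 + 3.68888] = 2.19101.
Integral + boundary = 110.360.
Order-1 term: 1/12 · (0.0250000 − 0.500000) = -0.0395833.
Running total after k=1: 110.320.
Order-2 term: −1/720 · (3.12500e-05 − 0.250000) = 0.000347179.
Running total after k=2: 110.321.
Order-3 term: 1/30240 · (2.34375e-07 − 0.750000) = -2.48016e-05.
Running total after k=3: 110.321.
Order-4 term: −1/1209600 · (4.39453e-09 − 5.62500) = 4.65030e-06.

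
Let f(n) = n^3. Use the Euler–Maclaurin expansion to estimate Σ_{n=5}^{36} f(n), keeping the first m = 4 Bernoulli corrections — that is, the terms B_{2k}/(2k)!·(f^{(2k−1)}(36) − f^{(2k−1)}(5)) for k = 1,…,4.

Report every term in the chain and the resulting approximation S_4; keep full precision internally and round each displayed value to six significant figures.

S_4 ≈ 443456

∫_5^36 x^3 dx evaluates to 419748.
Boundary: ½(f(5) + f(36)) = ½(125.000 + 46656.0) = 23390.5.
Integral + boundary = 443138.
Correction k=1: B_{2}/2! · (f^{(1)}(36) − f^{(1)}(5)) = 1/12 · (3888.00 − 75.0000) = 317.750.
After k=1: 443456.
Correction k=2: B_{4}/4! · (f^{(3)}(36) − f^{(3)}(5)) = −1/720 · (6.00000 − 6.00000) = 0.00000.
After k=2: 443456.
Correction k=3: B_{6}/6! · (f^{(5)}(36) − f^{(5)}(5)) = 1/30240 · (0.00000 − 0.00000) = 0.00000.
After k=3: 443456.
Correction k=4: B_{8}/8! · (f^{(7)}(36) − f^{(7)}(5)) = −1/1209600 · (0.00000 − 0.00000) = 0.00000.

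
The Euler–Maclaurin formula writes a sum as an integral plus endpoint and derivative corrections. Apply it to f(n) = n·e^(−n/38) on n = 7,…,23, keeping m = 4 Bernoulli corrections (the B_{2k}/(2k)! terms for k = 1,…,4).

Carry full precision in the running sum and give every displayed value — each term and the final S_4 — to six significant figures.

The integral term ∫_7^23 x·e^(−x/38) dx = 156.843.
Boundary: ½(f(7) + f(23)) = ½(5.82232 + 12.5564) = 9.18937.
So far: 166.033.
Order-1 term: 1/12 · (0.215499 − 0.678542) = -0.0385869.
Partial sum through k=1: 165.994.
Order-2 term: −1/720 · (0.000905374 − 0.00162193) = 9.95212e-07.
Partial sum through k=2: 165.994.
Order-3 term: 1/30240 · (1.15063e-06 − 1.92102e-06) = -2.54758e-11.
Partial sum through k=3: 165.994.
Order-4 term: −1/1209600 · (1.15947e-09 − 1.88284e-09) = 5.98024e-16.

S_4 ≈ 165.994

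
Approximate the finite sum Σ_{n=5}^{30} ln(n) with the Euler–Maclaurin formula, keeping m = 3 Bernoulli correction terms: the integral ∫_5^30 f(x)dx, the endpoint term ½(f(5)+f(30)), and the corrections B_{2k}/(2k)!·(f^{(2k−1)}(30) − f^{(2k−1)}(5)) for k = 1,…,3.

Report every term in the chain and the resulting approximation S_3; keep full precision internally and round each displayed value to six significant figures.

S_3 ≈ 71.4802

∫_5^30 ln(x) dx evaluates to 68.9887.
Endpoint term: (f(5) + f(30))/2 = (1.60944 + 3.40120)/2 = 2.50532.
Integral + boundary = 71.4940.
Order-1 term: 1/12 · (0.0333333 − 0.200000) = -0.0138889.
Running total after k=1: 71.4802.
Order-2 term: −1/720 · (7.40741e-05 − 0.0160000) = 2.21193e-05.
Running total after k=2: 71.4802.
Order-3 term: 1/30240 · (9.87654e-07 − 0.00768000) = -2.53936e-07.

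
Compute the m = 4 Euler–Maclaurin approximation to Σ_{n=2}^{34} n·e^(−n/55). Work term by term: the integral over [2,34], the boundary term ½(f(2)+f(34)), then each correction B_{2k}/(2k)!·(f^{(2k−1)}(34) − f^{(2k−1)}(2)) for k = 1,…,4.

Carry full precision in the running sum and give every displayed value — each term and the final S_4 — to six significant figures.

The integral term ∫_2^34 x·e^(−x/55) dx = 385.018.
Endpoint term: (f(2) + f(34))/2 = (1.92858 + 18.3234)/2 = 10.1260.
Integral + boundary = 395.144.
Order-1 term: 1/12 · (0.205771 − 0.929225) = -0.0602878.
Running total after k=1: 395.083.
Order-2 term: −1/720 · (0.000424336 − 0.000944728) = 7.22767e-07.
Running total after k=2: 395.083.
Order-3 term: 1/30240 · (2.58066e-07 − 5.23066e-07) = -8.76324e-12.
Running total after k=3: 395.083.
Order-4 term: −1/1209600 · (1.24250e-10 − 2.42587e-10) = 9.78317e-17.

S_4 ≈ 395.083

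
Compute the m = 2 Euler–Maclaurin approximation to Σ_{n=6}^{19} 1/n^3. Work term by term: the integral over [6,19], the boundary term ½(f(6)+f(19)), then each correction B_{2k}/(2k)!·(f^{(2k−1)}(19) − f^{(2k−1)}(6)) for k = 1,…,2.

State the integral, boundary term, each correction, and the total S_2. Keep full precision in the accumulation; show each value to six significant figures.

S_2 ≈ 0.0150808

Integral: ∫_6^19 1/x^3 dx = 0.0125038.
Boundary: ½(f(6) + f(19)) = ½(0.00462963 + 0.000145794) = 0.00238771.
Integral + boundary = 0.0148916.
Order-1 term: 1/12 · (-2.30201e-05 − (-0.00231481)) = 0.000190983.
Partial sum through k=1: 0.0150825.
Order-2 term: −1/720 · (-1.27535e-06 − (-0.00128601)) = -1.78435e-06.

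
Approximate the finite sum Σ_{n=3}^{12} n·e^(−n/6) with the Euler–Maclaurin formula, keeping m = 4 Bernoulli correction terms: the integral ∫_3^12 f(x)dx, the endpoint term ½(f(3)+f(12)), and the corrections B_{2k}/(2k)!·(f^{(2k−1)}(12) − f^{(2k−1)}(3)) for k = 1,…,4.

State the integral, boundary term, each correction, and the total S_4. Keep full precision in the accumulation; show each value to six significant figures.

∫_3^12 x·e^(−x/6) dx evaluates to 18.1364.
½[f(3) + f(12)] = ½[1.81959 + 1.62402] = 1.72181.
So far: 19.8583.
Correction k=1: B_{2}/2! · (f^{(1)}(12) − f^{(1)}(3)) = 1/12 · (-0.135335 − 0.303265) = -0.0365501.
Running total after k=1: 19.8217.
Correction k=2: B_{4}/4! · (f^{(3)}(12) − f^{(3)}(3)) = −1/720 · (0.00375931 − 0.0421202) = 5.32790e-05.
Running total after k=2: 19.8218.
Correction k=3: B_{6}/6! · (f^{(5)}(12) − f^{(5)}(3)) = 1/30240 · (0.000313276 − 0.00210601) = -5.92835e-08.
Running total after k=3: 19.8218.
Correction k=4: B_{8}/8! · (f^{(7)}(12) − f^{(7)}(3)) = −1/1209600 · (1.45035e-05 − 8.45004e-05) = 5.78678e-11.

S_4 ≈ 19.8218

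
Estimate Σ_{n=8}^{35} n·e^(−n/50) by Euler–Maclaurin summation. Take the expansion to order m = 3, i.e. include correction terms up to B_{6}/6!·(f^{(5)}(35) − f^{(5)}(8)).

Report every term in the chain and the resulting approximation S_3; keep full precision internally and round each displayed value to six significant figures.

The integral term ∫_8^35 x·e^(−x/50) dx = 360.729.
½[f(8) + f(35)] = ½[6.81715 + 17.3805] = 12.0988.
Integral + boundary = 372.828.
Correction k=1: B_{2}/2! · (f^{(1)}(35) − f^{(1)}(8)) = 1/12 · (0.148976 − 0.715801) = -0.0472354.
After k=1: 372.781.
Correction k=2: B_{4}/4! · (f^{(3)}(35) − f^{(3)}(8)) = −1/720 · (0.000456858 − 0.000968035) = 7.09968e-07.
After k=2: 372.781.
Correction k=3: B_{6}/6! · (f^{(5)}(35) − f^{(5)}(8)) = 1/30240 · (3.41651e-07 − 6.59900e-07) = -1.05241e-11.

S_3 ≈ 372.781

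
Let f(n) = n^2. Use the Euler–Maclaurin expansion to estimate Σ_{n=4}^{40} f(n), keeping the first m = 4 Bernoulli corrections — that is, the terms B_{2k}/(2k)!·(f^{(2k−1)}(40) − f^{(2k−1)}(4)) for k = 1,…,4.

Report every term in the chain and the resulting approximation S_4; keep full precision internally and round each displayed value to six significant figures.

∫_4^40 x^2 dx evaluates to 21312.0.
Endpoint term: (f(4) + f(40))/2 = (16.0000 + 1600.00)/2 = 808.000.
Integral + boundary = 22120.0.
k=1: B_{2}/(2)! × [f^{(1)}(40) − f^{(1)}(4)] = 1/12 × (80.0000 − 8.00000) = 6.00000.
Partial sum through k=1: 22126.0.
k=2: B_{4}/(4)! × [f^{(3)}(40) − f^{(3)}(4)] = −1/720 × (0.00000 − 0.00000) = 0.00000.
Partial sum through k=2: 22126.0.
k=3: B_{6}/(6)! × [f^{(5)}(40) − f^{(5)}(4)] = 1/30240 × (0.00000 − 0.00000) = 0.00000.
Partial sum through k=3: 22126.0.
k=4: B_{8}/(8)! × [f^{(7)}(40) − f^{(7)}(4)] = −1/1209600 × (0.00000 − 0.00000) = 0.00000.

S_4 ≈ 22126.0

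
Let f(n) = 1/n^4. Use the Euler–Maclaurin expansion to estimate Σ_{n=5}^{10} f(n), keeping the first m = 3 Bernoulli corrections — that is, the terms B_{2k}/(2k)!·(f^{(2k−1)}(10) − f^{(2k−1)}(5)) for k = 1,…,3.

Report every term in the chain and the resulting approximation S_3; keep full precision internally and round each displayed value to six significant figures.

The integral term ∫_5^10 1/x^4 dx = 0.00233333.
½[f(5) + f(10)] = ½[0.00160000 + 0.000100000] = 0.000850000.
Integral + boundary = 0.00318333.
k=1: B_{2}/(2)! × [f^{(1)}(10) − f^{(1)}(5)] = 1/12 × (-4.00000e-05 − (-0.00128000)) = 0.000103333.
After k=1: 0.00328667.
k=2: B_{4}/(4)! × [f^{(3)}(10) − f^{(3)}(5)] = −1/720 × (-1.20000e-05 − (-0.00153600)) = -2.11667e-06.
After k=2: 0.00328455.
k=3: B_{6}/(6)! × [f^{(5)}(10) − f^{(5)}(5)] = 1/30240 × (-6.72000e-06 − (-0.00344064)) = 1.13556e-07.

S_3 ≈ 0.00328466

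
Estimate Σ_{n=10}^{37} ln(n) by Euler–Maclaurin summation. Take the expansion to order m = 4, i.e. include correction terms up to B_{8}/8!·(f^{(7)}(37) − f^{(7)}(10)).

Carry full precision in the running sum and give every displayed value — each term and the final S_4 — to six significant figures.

S_4 ≈ 86.5288

∫_10^37 ln(x) dx evaluates to 83.5781.
½[f(10) + f(37)] = ½[2.30259 + 3.61092] = 2.95675.
So far: 86.5349.
k=1: B_{2}/(2)! × [f^{(1)}(37) − f^{(1)}(10)] = 1/12 × (0.0270270 − 0.100000) = -0.00608108.
After k=1: 86.5288.
k=2: B_{4}/(4)! × [f^{(3)}(37) − f^{(3)}(10)] = −1/720 × (3.94843e-05 − 0.00200000) = 2.72294e-06.
After k=2: 86.5288.
k=3: B_{6}/(6)! × [f^{(5)}(37) − f^{(5)}(10)] = 1/30240 × (3.46101e-07 − 0.000240000) = -7.92506e-09.
After k=3: 86.5288.
k=4: B_{8}/(8)! × [f^{(7)}(37) − f^{(7)}(10)] = −1/1209600 × (7.58439e-09 − 7.20000e-05) = 5.95175e-11.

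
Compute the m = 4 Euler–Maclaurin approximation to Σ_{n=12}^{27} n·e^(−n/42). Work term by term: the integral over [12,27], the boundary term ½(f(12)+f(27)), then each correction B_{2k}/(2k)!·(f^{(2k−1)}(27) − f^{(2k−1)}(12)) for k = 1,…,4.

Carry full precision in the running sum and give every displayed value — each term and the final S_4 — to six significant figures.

S_4 ≈ 192.195

The integral term ∫_12^27 x·e^(−x/42) dx = 180.617.
Endpoint term: (f(12) + f(27))/2 = (9.01773 + 14.1963)/2 = 11.6070.
Integral + boundary = 192.224.
Order-1 term: 1/12 · (0.187781 − 0.536769) = -0.0290823.
Running total after k=1: 192.195.
Order-2 term: −1/720 · (0.000702584 − 0.00115631) = 6.30170e-07.
Running total after k=2: 192.195.
Order-3 term: 1/30240 · (7.36233e-07 − 1.13850e-06) = -1.33026e-11.
Running total after k=3: 192.195.
Order-4 term: −1/1209600 · (6.08943e-10 − 9.19221e-10) = 2.56513e-16.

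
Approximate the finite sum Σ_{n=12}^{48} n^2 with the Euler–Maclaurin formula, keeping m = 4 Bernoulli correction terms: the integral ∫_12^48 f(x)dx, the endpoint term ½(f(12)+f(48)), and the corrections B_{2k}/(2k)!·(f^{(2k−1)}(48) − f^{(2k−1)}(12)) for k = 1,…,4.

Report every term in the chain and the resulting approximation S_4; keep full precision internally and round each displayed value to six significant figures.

∫_12^48 x^2 dx evaluates to 36288.0.
½[f(12) + f(48)] = ½[144.000 + 2304.00] = 1224.00.
Integral + boundary = 37512.0.
Order-1 term: 1/12 · (96.0000 − 24.0000) = 6.00000.
Partial sum through k=1: 37518.0.
Order-2 term: −1/720 · (0.00000 − 0.00000) = 0.00000.
Partial sum through k=2: 37518.0.
Order-3 term: 1/30240 · (0.00000 − 0.00000) = 0.00000.
Partial sum through k=3: 37518.0.
Order-4 term: −1/1209600 · (0.00000 − 0.00000) = 0.00000.

S_4 ≈ 37518.0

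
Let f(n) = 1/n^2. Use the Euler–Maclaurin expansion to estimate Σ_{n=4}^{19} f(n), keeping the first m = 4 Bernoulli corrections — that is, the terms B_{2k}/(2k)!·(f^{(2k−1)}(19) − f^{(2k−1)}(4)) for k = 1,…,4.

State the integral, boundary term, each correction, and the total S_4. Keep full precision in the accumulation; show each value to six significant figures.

S_4 ≈ 0.232552

The integral term ∫_4^19 1/x^2 dx = 0.197368.
Boundary: ½(f(4) + f(19)) = ½(0.0625000 + 0.00277008) = 0.0326350.
Integral + boundary = 0.230003.
k=1: B_{2}/(2)! × [f^{(1)}(19) − f^{(1)}(4)] = 1/12 × (-0.000291588 − (-0.0312500)) = 0.00257987.
Partial sum through k=1: 0.232583.
k=2: B_{4}/(4)! × [f^{(3)}(19) − f^{(3)}(4)] = −1/720 × (-9.69267e-06 − (-0.0234375)) = -3.25386e-05.
Partial sum through k=2: 0.232551.
k=3: B_{6}/(6)! × [f^{(5)}(19) − f^{(5)}(4)] = 1/30240 × (-8.05485e-07 − (-0.0439453)) = 1.45319e-06.
Partial sum through k=3: 0.232552.
k=4: B_{8}/(8)! × [f^{(7)}(19) − f^{(7)}(4)] = −1/1209600 × (-1.24951e-07 − (-0.153809)) = -1.27156e-07.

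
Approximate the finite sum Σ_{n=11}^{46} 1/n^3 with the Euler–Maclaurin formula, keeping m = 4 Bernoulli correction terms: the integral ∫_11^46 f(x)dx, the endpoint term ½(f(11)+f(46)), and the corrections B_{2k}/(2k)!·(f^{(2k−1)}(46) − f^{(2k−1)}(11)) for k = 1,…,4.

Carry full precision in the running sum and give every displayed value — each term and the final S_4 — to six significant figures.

Integral: ∫_11^46 1/x^3 dx = 0.00389594.
Endpoint term: (f(11) + f(46))/2 = (0.000751315 + 1.02737e-05)/2 = 0.000380794.
So far: 0.00427673.
Order-1 term: 1/12 · (-6.70023e-07 − (-0.000204904)) = 1.70195e-05.
Running total after k=1: 0.00429375.
Order-2 term: −1/720 · (-6.33292e-09 − (-3.38684e-05)) = -4.70307e-08.
Running total after k=2: 0.00429370.
Order-3 term: 1/30240 · (-1.25701e-10 − (-1.17560e-05)) = 3.88752e-10.
Running total after k=3: 0.00429370.
Order-4 term: −1/1209600 · (-4.27715e-12 − (-6.99530e-06)) = -5.78315e-12.

S_4 ≈ 0.00429370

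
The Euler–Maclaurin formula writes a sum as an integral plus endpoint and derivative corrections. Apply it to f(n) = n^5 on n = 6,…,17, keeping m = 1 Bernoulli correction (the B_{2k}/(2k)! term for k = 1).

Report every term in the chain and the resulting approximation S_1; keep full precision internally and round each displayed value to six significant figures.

Integral: ∫_6^17 x^5 dx = 4.01515e+06.
Boundary: ½(f(6) + f(17)) = ½(7776.00 + 1.41986e+06) = 713816.
Running total after boundary: 4.72897e+06.
k=1: B_{2}/(2)! × [f^{(1)}(17) − f^{(1)}(6)] = 1/12 × (417605 − 6480.00) = 34260.4.

S_1 ≈ 4.76323e+06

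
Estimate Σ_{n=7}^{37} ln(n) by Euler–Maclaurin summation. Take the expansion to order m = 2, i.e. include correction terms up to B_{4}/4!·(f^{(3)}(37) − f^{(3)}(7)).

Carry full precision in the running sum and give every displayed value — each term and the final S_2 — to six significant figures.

∫_7^37 ln(x) dx evaluates to 89.9826.
Endpoint term: (f(7) + f(37))/2 = (1.94591 + 3.61092)/2 = 2.77841.
So far: 92.7610.
k=1: B_{2}/(2)! × [f^{(1)}(37) − f^{(1)}(7)] = 1/12 × (0.0270270 − 0.142857) = -0.00965251.
After k=1: 92.7514.
k=2: B_{4}/(4)! × [f^{(3)}(37) − f^{(3)}(7)] = −1/720 × (3.94843e-05 − 0.00583090) = 8.04364e-06.

S_2 ≈ 92.7514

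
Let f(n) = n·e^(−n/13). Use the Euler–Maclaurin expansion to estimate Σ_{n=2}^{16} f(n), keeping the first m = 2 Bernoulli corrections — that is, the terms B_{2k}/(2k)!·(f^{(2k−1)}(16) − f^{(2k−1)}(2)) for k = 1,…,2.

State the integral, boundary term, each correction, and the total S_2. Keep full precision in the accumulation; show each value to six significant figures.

S_2 ≈ 60.2121

The integral term ∫_2^16 x·e^(−x/13) dx = 57.0842.
Endpoint term: (f(2) + f(16))/2 = (1.71481 + 4.67309)/2 = 3.19395.
So far: 60.2781.
Correction k=1: B_{2}/2! · (f^{(1)}(16) − f^{(1)}(2)) = 1/12 · (-0.0674003 − 0.725496) = -0.0660747.
After k=1: 60.2121.
Correction k=2: B_{4}/4! · (f^{(3)}(16) − f^{(3)}(2)) = −1/720 · (0.00305761 − 0.0144397) = 1.58084e-05.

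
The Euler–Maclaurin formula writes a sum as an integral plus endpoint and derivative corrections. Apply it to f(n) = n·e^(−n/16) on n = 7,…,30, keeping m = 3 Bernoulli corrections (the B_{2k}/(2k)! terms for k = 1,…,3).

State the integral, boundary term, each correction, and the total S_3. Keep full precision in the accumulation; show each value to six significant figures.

S_3 ≈ 129.248

Integral: ∫_7^30 x·e^(−x/16) dx = 124.729.
Endpoint term: (f(7) + f(30))/2 = (4.51954 + 4.60065)/2 = 4.56009.
Integral + boundary = 129.289.
k=1: B_{2}/(2)! × [f^{(1)}(30) − f^{(1)}(7)] = 1/12 × (-0.134186 − 0.363177) = -0.0414469.
Running total after k=1: 129.248.
k=2: B_{4}/(4)! × [f^{(3)}(30) − f^{(3)}(7)] = −1/720 × (0.000673923 − 0.00646279) = 8.04009e-06.
Running total after k=2: 129.248.
k=3: B_{6}/(6)! × [f^{(5)}(30) − f^{(5)}(7)] = 1/30240 × (7.31253e-06 − 4.49489e-05) = -1.24459e-09.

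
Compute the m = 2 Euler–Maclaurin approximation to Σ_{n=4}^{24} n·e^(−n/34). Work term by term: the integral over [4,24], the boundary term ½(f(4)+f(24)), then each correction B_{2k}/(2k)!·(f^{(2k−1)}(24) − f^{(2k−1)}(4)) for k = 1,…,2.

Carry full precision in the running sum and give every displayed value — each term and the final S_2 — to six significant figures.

∫_4^24 x·e^(−x/34) dx evaluates to 175.078.
Boundary: ½(f(4) + f(24)) = ½(3.55604 + 11.8481) = 7.70209.
So far: 182.780.
k=1: B_{2}/(2)! × [f^{(1)}(24) − f^{(1)}(4)] = 1/12 × (0.145198 − 0.784420) = -0.0532685.
Running total after k=1: 182.727.
k=2: B_{4}/(4)! × [f^{(3)}(24) − f^{(3)}(4)] = −1/720 × (0.000979709 − 0.00221664) = 1.71796e-06.

S_2 ≈ 182.727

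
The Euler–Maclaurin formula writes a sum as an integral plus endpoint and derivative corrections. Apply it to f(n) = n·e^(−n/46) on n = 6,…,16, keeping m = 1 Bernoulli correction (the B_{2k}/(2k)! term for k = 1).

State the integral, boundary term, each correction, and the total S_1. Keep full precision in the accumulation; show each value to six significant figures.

S_1 ≈ 93.6047

∫_6^16 x·e^(−x/46) dx evaluates to 85.3470.
Endpoint term: (f(6) + f(16))/2 = (5.26628 + 11.2995)/2 = 8.28291.
So far: 93.6299.
Order-1 term: 1/12 · (0.460579 − 0.763229) = -0.0252208.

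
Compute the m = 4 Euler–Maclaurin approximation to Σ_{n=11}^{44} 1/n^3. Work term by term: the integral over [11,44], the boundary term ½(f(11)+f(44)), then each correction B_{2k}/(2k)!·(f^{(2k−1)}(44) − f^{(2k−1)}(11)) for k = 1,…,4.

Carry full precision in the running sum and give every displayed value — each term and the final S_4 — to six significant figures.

S_4 ≈ 0.00427246

∫_11^44 1/x^3 dx evaluates to 0.00387397.
Endpoint term: (f(11) + f(44))/2 = (0.000751315 + 1.17393e-05)/2 = 0.000381527.
So far: 0.00425549.
Correction k=1: B_{2}/2! · (f^{(1)}(44) − f^{(1)}(11)) = 1/12 · (-8.00406e-07 − (-0.000204904)) = 1.70086e-05.
Running total after k=1: 0.00427250.
Correction k=2: B_{4}/4! · (f^{(3)}(44) − f^{(3)}(11)) = −1/720 · (-8.26866e-09 − (-3.38684e-05)) = -4.70280e-08.
Running total after k=2: 0.00427246.
Correction k=3: B_{6}/6! · (f^{(5)}(44) − f^{(5)}(11)) = 1/30240 · (-1.79382e-10 − (-1.17560e-05)) = 3.88750e-10.
Running total after k=3: 0.00427246.
Correction k=4: B_{8}/8! · (f^{(7)}(44) − f^{(7)}(11)) = −1/1209600 · (-6.67124e-12 − (-6.99530e-06)) = -5.78314e-12.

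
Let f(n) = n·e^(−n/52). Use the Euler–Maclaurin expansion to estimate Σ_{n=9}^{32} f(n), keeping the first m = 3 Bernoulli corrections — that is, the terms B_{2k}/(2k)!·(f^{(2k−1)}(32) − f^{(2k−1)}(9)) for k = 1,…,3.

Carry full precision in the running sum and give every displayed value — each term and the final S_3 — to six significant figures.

∫_9^32 x·e^(−x/52) dx evaluates to 307.272.
Boundary: ½(f(9) + f(32)) = ½(7.56966 + 17.2939) = 12.4318.
So far: 319.704.
Order-1 term: 1/12 · (0.207859 − 0.695503) = -0.0406370.
Partial sum through k=1: 319.663.
Order-2 term: −1/720 · (0.000476599 − 0.000879308) = 5.59317e-07.
Partial sum through k=2: 319.663.
Order-3 term: 1/30240 · (3.24086e-07 − 5.55253e-07) = -7.64441e-12.

S_3 ≈ 319.663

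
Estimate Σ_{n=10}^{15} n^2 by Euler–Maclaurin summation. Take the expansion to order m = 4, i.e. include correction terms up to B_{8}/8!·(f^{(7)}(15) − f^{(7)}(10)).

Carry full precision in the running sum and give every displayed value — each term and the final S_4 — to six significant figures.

S_4 ≈ 955.000

∫_10^15 x^2 dx evaluates to 791.667.
Boundary: ½(f(10) + f(15)) = ½(100.000 + 225.000) = 162.500.
So far: 954.167.
Correction k=1: B_{2}/2! · (f^{(1)}(15) − f^{(1)}(10)) = 1/12 · (30.0000 − 20.0000) = 0.833333.
Partial sum through k=1: 955.000.
Correction k=2: B_{4}/4! · (f^{(3)}(15) − f^{(3)}(10)) = −1/720 · (0.00000 − 0.00000) = 0.00000.
Partial sum through k=2: 955.000.
Correction k=3: B_{6}/6! · (f^{(5)}(15) − f^{(5)}(10)) = 1/30240 · (0.00000 − 0.00000) = 0.00000.
Partial sum through k=3: 955.000.
Correction k=4: B_{8}/8! · (f^{(7)}(15) − f^{(7)}(10)) = −1/1209600 · (0.00000 − 0.00000) = 0.00000.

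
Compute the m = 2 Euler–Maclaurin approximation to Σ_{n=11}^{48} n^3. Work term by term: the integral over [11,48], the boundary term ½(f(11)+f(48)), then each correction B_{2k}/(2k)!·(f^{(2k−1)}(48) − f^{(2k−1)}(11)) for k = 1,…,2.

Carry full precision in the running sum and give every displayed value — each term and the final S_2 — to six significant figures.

∫_11^48 x^3 dx evaluates to 1.32344e+06.
Endpoint term: (f(11) + f(48))/2 = (1331.00 + 110592)/2 = 55961.5.
Running total after boundary: 1.37941e+06.
Correction k=1: B_{2}/2! · (f^{(1)}(48) − f^{(1)}(11)) = 1/12 · (6912.00 − 363.000) = 545.750.
After k=1: 1.37995e+06.
Correction k=2: B_{4}/4! · (f^{(3)}(48) − f^{(3)}(11)) = −1/720 · (6.00000 − 6.00000) = 0.00000.

S_2 ≈ 1.37995e+06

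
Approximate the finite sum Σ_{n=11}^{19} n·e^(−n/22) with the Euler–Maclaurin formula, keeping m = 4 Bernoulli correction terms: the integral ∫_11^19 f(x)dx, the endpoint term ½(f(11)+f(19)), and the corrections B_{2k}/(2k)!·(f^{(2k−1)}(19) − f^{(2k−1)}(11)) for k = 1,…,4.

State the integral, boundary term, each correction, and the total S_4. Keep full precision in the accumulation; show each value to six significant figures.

S_4 ≈ 67.3554

Integral: ∫_11^19 x·e^(−x/22) dx = 60.0345.
Boundary: ½(f(11) + f(19)) = ½(6.67184 + 8.01090) = 7.34137.
So far: 67.3759.
Correction k=1: B_{2}/2! · (f^{(1)}(19) − f^{(1)}(11)) = 1/12 · (0.0574945 − 0.303265) = -0.0204809.
Partial sum through k=1: 67.3554.
Correction k=2: B_{4}/4! · (f^{(3)}(19) − f^{(3)}(11)) = −1/720 · (0.00186105 − 0.00313291) = 1.76647e-06.
Partial sum through k=2: 67.3554.
Correction k=3: B_{6}/6! · (f^{(5)}(19) − f^{(5)}(11)) = 1/30240 · (7.44484e-06 − 1.16513e-05) = -1.39103e-10.
Partial sum through k=3: 67.3554.
Correction k=4: B_{8}/8! · (f^{(7)}(19) − f^{(7)}(11)) = −1/1209600 · (2.28193e-08 − 3.47720e-08) = 9.88155e-15.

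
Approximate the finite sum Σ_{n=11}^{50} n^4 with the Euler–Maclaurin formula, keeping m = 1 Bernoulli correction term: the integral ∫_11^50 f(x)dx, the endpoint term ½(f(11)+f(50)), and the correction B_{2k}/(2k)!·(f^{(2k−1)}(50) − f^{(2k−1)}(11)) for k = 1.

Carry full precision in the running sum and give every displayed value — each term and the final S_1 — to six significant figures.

S_1 ≈ 6.56413e+07

The integral term ∫_11^50 x^4 dx = 6.24678e+07.
Boundary: ½(f(11) + f(50)) = ½(14641.0 + 6.25000e+06) = 3.13232e+06.
Running total after boundary: 6.56001e+07.
Correction k=1: B_{2}/2! · (f^{(1)}(50) − f^{(1)}(11)) = 1/12 · (500000 − 5324.00) = 41223.0.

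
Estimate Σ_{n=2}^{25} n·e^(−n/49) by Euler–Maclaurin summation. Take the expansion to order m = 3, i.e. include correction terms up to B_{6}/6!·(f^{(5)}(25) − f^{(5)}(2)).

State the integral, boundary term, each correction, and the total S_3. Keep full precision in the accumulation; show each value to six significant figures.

S_3 ≈ 230.513

∫_2^25 x·e^(−x/49) dx evaluates to 222.101.
Endpoint term: (f(2) + f(25))/2 = (1.92001 + 15.0093)/2 = 8.46467.
Integral + boundary = 230.566.
k=1: B_{2}/(2)! × [f^{(1)}(25) − f^{(1)}(2)] = 1/12 × (0.294060 − 0.920822) = -0.0522301.
After k=1: 230.513.
k=2: B_{4}/(4)! × [f^{(3)}(25) − f^{(3)}(2)] = −1/720 × (0.000622577 − 0.00118319) = 7.78626e-07.
After k=2: 230.513.
k=3: B_{6}/(6)! × [f^{(5)}(25) − f^{(5)}(2)] = 1/30240 × (4.67588e-07 − 8.25847e-07) = -1.18472e-11.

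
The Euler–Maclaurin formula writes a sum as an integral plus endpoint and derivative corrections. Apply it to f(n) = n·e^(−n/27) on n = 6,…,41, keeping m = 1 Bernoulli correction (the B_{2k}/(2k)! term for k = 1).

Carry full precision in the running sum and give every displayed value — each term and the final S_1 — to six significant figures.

S_1 ≈ 318.138

The integral term ∫_6^41 x·e^(−x/27) dx = 311.307.
½[f(6) + f(41)] = ½[4.80442 + 8.98048] = 6.89245.
So far: 318.199.
Correction k=1: B_{2}/2! · (f^{(1)}(41) − f^{(1)}(6)) = 1/12 · (-0.113574 − 0.622796) = -0.0613642.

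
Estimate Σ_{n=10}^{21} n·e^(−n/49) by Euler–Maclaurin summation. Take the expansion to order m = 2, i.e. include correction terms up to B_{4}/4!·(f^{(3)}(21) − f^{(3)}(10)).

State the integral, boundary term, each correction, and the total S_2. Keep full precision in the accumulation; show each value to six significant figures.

S_2 ≈ 133.767

∫_10^21 x·e^(−x/49) dx evaluates to 122.873.
Boundary: ½(f(10) + f(21)) = ½(8.15396 + 13.6802) = 10.9171.
Running total after boundary: 133.790.
k=1: B_{2}/(2)! × [f^{(1)}(21) − f^{(1)}(10)] = 1/12 × (0.372251 − 0.648988) = -0.0230615.
After k=1: 133.767.
k=2: B_{4}/(4)! × [f^{(3)}(21) − f^{(3)}(10)] = −1/720 × (0.000697680 − 0.000949513) = 3.49768e-07.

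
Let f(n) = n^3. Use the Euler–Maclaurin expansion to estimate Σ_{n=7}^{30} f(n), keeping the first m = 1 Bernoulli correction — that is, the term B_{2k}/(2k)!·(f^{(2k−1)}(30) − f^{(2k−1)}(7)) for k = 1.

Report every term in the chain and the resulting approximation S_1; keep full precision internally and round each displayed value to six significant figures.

S_1 ≈ 215784

Integral: ∫_7^30 x^3 dx = 201900.
½[f(7) + f(30)] = ½[343.000 + 27000.0] = 13671.5.
So far: 215571.
Order-1 term: 1/12 · (2700.00 − 147.000) = 212.750.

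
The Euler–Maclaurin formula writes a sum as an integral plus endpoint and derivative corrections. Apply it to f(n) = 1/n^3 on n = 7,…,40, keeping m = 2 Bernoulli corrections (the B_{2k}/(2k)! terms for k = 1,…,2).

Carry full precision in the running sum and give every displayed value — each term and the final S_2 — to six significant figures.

The integral term ∫_7^40 1/x^3 dx = 0.00989158.
½[f(7) + f(40)] = ½[0.00291545 + 1.56250e-05] = 0.00146554.
Integral + boundary = 0.0113571.
Correction k=1: B_{2}/2! · (f^{(1)}(40) − f^{(1)}(7)) = 1/12 · (-1.17187e-06 − (-0.00124948)) = 0.000104026.
Partial sum through k=1: 0.0114611.
Correction k=2: B_{4}/4! · (f^{(3)}(40) − f^{(3)}(7)) = −1/720 · (-1.46484e-08 − (-0.000509992)) = -7.08301e-07.

S_2 ≈ 0.0114604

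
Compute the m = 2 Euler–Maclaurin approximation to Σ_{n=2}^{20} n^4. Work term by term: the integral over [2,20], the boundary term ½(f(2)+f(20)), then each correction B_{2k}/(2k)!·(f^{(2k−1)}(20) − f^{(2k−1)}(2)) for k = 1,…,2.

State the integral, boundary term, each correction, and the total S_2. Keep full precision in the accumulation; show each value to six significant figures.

S_2 ≈ 722665

The integral term ∫_2^20 x^4 dx = 639994.
Endpoint term: (f(2) + f(20))/2 = (16.0000 + 160000)/2 = 80008.0.
Integral + boundary = 720002.
Order-1 term: 1/12 · (32000.0 − 32.0000) = 2664.00.
Running total after k=1: 722666.
Order-2 term: −1/720 · (480.000 − 48.0000) = -0.600000.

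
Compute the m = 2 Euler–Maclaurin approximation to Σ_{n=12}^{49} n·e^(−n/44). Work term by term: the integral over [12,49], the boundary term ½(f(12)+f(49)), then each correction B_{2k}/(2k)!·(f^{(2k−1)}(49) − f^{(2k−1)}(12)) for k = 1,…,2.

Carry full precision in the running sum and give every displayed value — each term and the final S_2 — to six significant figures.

S_2 ≈ 544.747

Integral: ∫_12^49 x·e^(−x/44) dx = 532.184.
½[f(12) + f(49)] = ½[9.13560 + 16.0898] = 12.6127.
So far: 544.797.
k=1: B_{2}/(2)! × [f^{(1)}(49) − f^{(1)}(12)] = 1/12 × (-0.0373139 − 0.553673) = -0.0492489.
After k=1: 544.747.
k=2: B_{4}/(4)! × [f^{(3)}(49) − f^{(3)}(12)] = −1/720 × (0.000319944 − 0.00107246) = 1.04515e-06.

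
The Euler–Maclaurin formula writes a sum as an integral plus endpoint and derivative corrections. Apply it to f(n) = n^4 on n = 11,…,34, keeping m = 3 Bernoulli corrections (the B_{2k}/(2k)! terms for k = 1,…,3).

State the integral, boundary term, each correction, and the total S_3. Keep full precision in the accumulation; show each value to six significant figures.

The integral term ∫_11^34 x^4 dx = 9.05487e+06.
Boundary: ½(f(11) + f(34)) = ½(14641.0 + 1.33634e+06) = 675488.
So far: 9.73036e+06.
k=1: B_{2}/(2)! × [f^{(1)}(34) − f^{(1)}(11)] = 1/12 × (157216 − 5324.00) = 12657.7.
After k=1: 9.74302e+06.
k=2: B_{4}/(4)! × [f^{(3)}(34) − f^{(3)}(11)] = −1/720 × (816.000 − 264.000) = -0.766667.
After k=2: 9.74302e+06.
k=3: B_{6}/(6)! × [f^{(5)}(34) − f^{(5)}(11)] = 1/30240 × (0.00000 − 0.00000) = 0.00000.

S_3 ≈ 9.74302e+06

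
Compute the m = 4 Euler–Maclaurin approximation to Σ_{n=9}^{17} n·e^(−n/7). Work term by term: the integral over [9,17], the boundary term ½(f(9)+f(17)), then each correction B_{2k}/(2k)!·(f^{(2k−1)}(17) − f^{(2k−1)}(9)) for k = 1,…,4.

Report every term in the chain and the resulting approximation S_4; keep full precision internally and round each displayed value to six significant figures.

∫_9^17 x·e^(−x/7) dx evaluates to 16.1514.
Endpoint term: (f(9) + f(17))/2 = (2.48808 + 1.49877)/2 = 1.99342.
Running total after boundary: 18.1448.
Correction k=1: B_{2}/2! · (f^{(1)}(17) − f^{(1)}(9)) = 1/12 · (-0.125947 − (-0.0789866)) = -0.00391334.
Partial sum through k=1: 18.1409.
Correction k=2: B_{4}/4! · (f^{(3)}(17) − f^{(3)}(9)) = −1/720 · (0.00102814 − 0.00967183) = 1.20051e-05.
Partial sum through k=2: 18.1409.
Correction k=3: B_{6}/6! · (f^{(5)}(17) − f^{(5)}(9)) = 1/30240 · (9.44207e-05 − 0.000427666) = -1.10200e-08.
Partial sum through k=3: 18.1409.
Correction k=4: B_{8}/8! · (f^{(7)}(17) − f^{(7)}(9)) = −1/1209600 · (3.42569e-06 − 1.34275e-05) = 8.26869e-12.

S_4 ≈ 18.1409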